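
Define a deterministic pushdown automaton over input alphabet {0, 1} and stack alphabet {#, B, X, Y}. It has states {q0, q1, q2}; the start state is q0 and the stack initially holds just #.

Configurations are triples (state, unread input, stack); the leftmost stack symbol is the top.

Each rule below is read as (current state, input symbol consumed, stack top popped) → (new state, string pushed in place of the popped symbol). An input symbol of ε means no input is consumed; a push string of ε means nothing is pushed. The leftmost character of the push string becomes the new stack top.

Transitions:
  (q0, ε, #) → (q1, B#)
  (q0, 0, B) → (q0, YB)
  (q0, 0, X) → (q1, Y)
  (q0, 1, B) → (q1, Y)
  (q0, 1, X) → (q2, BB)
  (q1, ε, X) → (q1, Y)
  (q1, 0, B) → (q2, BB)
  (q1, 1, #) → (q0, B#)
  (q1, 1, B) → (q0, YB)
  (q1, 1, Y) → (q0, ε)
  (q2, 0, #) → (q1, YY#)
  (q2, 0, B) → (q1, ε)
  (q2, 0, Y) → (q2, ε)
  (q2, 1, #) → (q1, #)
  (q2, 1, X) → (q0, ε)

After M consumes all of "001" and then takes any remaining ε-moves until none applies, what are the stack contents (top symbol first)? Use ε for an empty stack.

YB#

(q0, 001, #) ⊢ (q1, 001, B#) ⊢ (q2, 01, BB#) ⊢ (q1, 1, B#) ⊢ (q0, ε, YB#)
All input consumed in state q0 with stack YB#.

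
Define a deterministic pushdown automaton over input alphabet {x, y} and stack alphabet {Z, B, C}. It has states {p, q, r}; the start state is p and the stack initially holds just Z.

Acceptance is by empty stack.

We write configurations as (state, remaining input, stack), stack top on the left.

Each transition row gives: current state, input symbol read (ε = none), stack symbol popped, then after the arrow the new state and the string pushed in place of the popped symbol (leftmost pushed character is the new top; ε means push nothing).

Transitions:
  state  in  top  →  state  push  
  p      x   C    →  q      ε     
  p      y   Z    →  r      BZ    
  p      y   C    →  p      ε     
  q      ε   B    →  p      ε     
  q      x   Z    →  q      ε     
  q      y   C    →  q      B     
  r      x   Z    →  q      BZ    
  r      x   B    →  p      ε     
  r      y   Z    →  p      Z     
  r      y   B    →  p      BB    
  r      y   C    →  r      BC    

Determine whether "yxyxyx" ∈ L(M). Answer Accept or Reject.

Reject

(p, yxyxyx, Z) ⊢ (r, xyxyx, BZ) ⊢ (p, yxyx, Z) ⊢ (r, xyx, BZ) ⊢ (p, yx, Z) ⊢ (r, x, BZ) ⊢ (p, ε, Z)
All input consumed; stack is Z, not empty, and no further ε-move applies.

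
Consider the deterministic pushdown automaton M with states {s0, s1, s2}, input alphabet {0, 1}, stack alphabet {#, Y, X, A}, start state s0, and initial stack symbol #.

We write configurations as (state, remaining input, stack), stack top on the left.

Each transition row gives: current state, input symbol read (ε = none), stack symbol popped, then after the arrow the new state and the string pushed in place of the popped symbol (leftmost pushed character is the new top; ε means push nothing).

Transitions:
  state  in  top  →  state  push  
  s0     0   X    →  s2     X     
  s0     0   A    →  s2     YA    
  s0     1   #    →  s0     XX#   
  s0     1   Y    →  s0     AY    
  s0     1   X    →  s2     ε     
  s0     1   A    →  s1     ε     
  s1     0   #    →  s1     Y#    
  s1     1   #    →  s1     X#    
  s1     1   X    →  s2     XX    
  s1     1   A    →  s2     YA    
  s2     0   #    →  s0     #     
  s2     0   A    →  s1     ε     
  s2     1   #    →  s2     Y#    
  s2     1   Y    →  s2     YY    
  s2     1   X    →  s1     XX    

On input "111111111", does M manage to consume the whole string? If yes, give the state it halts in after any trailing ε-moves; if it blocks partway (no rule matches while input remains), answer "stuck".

(s0, 111111111, #)
  read 1, top #: go to s0, push XX# → (s0, 11111111, XX#)
  read 1, top X: go to s2, push ε → (s2, 1111111, X#)
  read 1, top X: go to s1, push XX → (s1, 111111, XX#)
  read 1, top X: go to s2, push XX → (s2, 11111, XXX#)
  read 1, top X: go to s1, push XX → (s1, 1111, XXXX#)
  read 1, top X: go to s2, push XX → (s2, 111, XXXXX#)
  read 1, top X: go to s1, push XX → (s1, 11, XXXXXX#)
  read 1, top X: go to s2, push XX → (s2, 1, XXXXXXX#)
  read 1, top X: go to s1, push XX → (s1, ε, XXXXXXXX#)
All input consumed; M is in state s1.

s1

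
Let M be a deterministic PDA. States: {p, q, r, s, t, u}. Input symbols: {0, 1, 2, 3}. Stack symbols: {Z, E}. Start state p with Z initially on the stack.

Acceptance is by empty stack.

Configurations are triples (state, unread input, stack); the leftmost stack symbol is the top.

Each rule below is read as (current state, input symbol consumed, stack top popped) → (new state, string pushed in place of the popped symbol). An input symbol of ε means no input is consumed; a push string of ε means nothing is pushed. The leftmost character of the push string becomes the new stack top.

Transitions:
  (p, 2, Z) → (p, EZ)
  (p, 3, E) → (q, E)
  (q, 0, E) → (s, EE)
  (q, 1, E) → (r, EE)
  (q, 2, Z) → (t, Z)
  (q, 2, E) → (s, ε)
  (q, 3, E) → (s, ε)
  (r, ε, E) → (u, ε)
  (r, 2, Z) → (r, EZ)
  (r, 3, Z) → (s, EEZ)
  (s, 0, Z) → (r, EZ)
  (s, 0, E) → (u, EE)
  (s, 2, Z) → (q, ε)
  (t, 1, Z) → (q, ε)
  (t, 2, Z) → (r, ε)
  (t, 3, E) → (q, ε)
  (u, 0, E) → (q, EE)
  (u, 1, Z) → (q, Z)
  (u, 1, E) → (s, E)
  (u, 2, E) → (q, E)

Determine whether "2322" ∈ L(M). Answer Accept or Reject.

Accept

(p, 2322, Z)
  read 2, top Z: go to p, push EZ → (p, 322, EZ)
  read 3, top E: go to q, push E → (q, 22, EZ)
  read 2, top E: go to s, push ε → (s, 2, Z)
  read 2, top Z: go to q, push ε → (q, ε, ε)
All input consumed and the stack is empty.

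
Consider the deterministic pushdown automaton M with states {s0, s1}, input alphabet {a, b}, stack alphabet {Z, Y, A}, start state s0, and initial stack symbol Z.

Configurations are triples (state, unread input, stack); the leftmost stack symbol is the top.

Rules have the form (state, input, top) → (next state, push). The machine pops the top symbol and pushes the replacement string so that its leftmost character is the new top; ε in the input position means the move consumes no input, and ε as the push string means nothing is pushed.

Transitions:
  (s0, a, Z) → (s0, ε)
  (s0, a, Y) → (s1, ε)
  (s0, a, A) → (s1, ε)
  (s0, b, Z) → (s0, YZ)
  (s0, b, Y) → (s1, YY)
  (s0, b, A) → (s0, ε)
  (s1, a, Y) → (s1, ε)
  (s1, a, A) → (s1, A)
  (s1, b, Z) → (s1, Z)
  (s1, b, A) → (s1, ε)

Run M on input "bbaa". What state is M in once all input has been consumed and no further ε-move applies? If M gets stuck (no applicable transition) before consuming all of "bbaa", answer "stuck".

(s0, bbaa, Z)
  read b, top Z: go to s0, push YZ → (s0, baa, YZ)
  read b, top Y: go to s1, push YY → (s1, aa, YYZ)
  read a, top Y: go to s1, push ε → (s1, a, YZ)
  read a, top Y: go to s1, push ε → (s1, ε, Z)
All input consumed; M is in state s1.

s1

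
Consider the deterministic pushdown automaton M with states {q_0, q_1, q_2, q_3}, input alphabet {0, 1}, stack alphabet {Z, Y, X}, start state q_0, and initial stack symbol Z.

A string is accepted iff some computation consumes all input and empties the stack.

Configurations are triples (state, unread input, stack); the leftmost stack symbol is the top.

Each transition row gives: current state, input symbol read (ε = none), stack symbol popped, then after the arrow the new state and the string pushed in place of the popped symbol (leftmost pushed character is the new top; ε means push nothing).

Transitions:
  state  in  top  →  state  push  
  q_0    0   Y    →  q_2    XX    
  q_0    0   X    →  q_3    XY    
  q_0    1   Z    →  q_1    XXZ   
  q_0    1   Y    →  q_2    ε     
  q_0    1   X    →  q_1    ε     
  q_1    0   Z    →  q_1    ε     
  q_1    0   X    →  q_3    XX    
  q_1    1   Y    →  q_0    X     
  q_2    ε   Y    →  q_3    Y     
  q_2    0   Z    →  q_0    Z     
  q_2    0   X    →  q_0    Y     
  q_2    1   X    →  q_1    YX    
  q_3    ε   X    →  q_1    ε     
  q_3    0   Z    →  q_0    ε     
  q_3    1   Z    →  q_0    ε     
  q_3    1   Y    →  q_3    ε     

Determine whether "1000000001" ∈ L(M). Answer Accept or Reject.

Reject

(q_0, 1000000001, Z)
  read 1, top Z: go to q_1, push XXZ → (q_1, 000000001, XXZ)
  read 0, top X: go to q_3, push XX → (q_3, 00000001, XXXZ)
  ε-move, top X: go to q_1, push ε → (q_1, 00000001, XXZ)
  read 0, top X: go to q_3, push XX → (q_3, 0000001, XXXZ)
  ε-move, top X: go to q_1, push ε → (q_1, 0000001, XXZ)
  read 0, top X: go to q_3, push XX → (q_3, 000001, XXXZ)
  ε-move, top X: go to q_1, push ε → (q_1, 000001, XXZ)
  read 0, top X: go to q_3, push XX → (q_3, 00001, XXXZ)
  ε-move, top X: go to q_1, push ε → (q_1, 00001, XXZ)
  read 0, top X: go to q_3, push XX → (q_3, 0001, XXXZ)
  ε-move, top X: go to q_1, push ε → (q_1, 0001, XXZ)
  read 0, top X: go to q_3, push XX → (q_3, 001, XXXZ)
  ε-move, top X: go to q_1, push ε → (q_1, 001, XXZ)
  read 0, top X: go to q_3, push XX → (q_3, 01, XXXZ)
  ε-move, top X: go to q_1, push ε → (q_1, 01, XXZ)
  read 0, top X: go to q_3, push XX → (q_3, 1, XXXZ)
  ε-move, top X: go to q_1, push ε → (q_1, 1, XXZ)
No transition applies at (q_1, 1, XXZ); input not fully consumed.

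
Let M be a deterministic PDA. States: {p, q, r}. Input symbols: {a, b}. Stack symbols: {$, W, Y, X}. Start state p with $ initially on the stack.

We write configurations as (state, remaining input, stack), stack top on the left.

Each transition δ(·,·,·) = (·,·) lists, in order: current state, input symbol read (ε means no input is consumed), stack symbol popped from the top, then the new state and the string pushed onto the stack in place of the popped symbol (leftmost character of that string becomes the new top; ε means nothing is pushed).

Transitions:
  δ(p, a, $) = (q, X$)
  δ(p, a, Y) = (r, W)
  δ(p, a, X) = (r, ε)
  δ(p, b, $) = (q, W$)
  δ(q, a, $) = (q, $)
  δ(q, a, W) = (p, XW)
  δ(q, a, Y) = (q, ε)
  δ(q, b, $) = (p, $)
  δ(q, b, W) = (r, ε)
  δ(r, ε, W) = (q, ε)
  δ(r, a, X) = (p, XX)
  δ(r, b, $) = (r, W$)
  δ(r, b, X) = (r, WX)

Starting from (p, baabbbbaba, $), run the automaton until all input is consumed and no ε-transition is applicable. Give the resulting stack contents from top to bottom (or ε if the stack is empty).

X$

(p, baabbbbaba, $)
  read b, top $: go to q, push W$ → (q, aabbbbaba, W$)
  read a, top W: go to p, push XW → (p, abbbbaba, XW$)
  read a, top X: go to r, push ε → (r, bbbbaba, W$)
  ε-move, top W: go to q, push ε → (q, bbbbaba, $)
  read b, top $: go to p, push $ → (p, bbbaba, $)
  read b, top $: go to q, push W$ → (q, bbaba, W$)
  read b, top W: go to r, push ε → (r, baba, $)
  read b, top $: go to r, push W$ → (r, aba, W$)
  ε-move, top W: go to q, push ε → (q, aba, $)
  read a, top $: go to q, push $ → (q, ba, $)
  read b, top $: go to p, push $ → (p, a, $)
  read a, top $: go to q, push X$ → (q, ε, X$)
All input consumed in state q with stack X$.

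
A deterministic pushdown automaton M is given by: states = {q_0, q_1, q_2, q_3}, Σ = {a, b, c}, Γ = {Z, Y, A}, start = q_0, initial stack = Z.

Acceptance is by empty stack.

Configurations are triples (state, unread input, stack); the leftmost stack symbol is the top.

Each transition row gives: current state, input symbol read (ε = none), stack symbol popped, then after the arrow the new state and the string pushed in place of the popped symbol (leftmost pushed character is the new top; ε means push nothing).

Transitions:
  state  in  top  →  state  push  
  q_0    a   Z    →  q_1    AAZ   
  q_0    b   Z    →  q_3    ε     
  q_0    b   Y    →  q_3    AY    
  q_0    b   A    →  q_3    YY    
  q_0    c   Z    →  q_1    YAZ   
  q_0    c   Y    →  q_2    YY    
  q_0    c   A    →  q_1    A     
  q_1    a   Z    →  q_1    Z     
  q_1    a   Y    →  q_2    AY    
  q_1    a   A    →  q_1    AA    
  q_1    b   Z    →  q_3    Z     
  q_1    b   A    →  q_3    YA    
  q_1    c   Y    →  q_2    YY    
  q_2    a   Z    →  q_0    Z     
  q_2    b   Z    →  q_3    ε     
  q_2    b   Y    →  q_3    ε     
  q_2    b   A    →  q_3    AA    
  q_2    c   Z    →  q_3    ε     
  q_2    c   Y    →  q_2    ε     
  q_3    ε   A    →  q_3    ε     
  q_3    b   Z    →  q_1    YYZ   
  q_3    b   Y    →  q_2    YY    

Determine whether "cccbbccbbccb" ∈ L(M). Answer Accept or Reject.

(q_0, cccbbccbbccb, Z)
  read c, top Z: go to q_1, push YAZ → (q_1, ccbbccbbccb, YAZ)
  read c, top Y: go to q_2, push YY → (q_2, cbbccbbccb, YYAZ)
  read c, top Y: go to q_2, push ε → (q_2, bbccbbccb, YAZ)
  read b, top Y: go to q_3, push ε → (q_3, bccbbccb, AZ)
  ε-move, top A: go to q_3, push ε → (q_3, bccbbccb, Z)
  read b, top Z: go to q_1, push YYZ → (q_1, ccbbccb, YYZ)
  read c, top Y: go to q_2, push YY → (q_2, cbbccb, YYYZ)
  read c, top Y: go to q_2, push ε → (q_2, bbccb, YYZ)
  read b, top Y: go to q_3, push ε → (q_3, bccb, YZ)
  read b, top Y: go to q_2, push YY → (q_2, ccb, YYZ)
  read c, top Y: go to q_2, push ε → (q_2, cb, YZ)
  read c, top Y: go to q_2, push ε → (q_2, b, Z)
  read b, top Z: go to q_3, push ε → (q_3, ε, ε)
All input consumed and the stack is empty.

Accept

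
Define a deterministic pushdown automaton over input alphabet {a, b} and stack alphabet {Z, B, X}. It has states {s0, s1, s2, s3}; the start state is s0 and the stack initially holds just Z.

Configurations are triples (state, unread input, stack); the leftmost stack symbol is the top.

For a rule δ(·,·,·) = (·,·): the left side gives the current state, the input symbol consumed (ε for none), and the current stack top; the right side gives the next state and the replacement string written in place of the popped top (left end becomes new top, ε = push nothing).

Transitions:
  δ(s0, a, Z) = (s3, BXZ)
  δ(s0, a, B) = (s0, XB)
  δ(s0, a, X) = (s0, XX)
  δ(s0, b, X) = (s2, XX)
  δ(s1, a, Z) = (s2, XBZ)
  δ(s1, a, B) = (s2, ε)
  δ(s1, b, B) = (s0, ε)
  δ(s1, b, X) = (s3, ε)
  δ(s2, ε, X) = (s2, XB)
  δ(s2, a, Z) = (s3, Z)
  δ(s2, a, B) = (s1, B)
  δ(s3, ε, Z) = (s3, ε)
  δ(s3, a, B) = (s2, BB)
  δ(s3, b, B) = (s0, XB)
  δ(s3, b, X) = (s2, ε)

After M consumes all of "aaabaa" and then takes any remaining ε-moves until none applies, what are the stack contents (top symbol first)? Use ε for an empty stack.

XXBXZ

(s0, aaabaa, Z)
  read a, top Z: go to s3, push BXZ → (s3, aabaa, BXZ)
  read a, top B: go to s2, push BB → (s2, abaa, BBXZ)
  read a, top B: go to s1, push B → (s1, baa, BBXZ)
  read b, top B: go to s0, push ε → (s0, aa, BXZ)
  read a, top B: go to s0, push XB → (s0, a, XBXZ)
  read a, top X: go to s0, push XX → (s0, ε, XXBXZ)
All input consumed in state s0 with stack XXBXZ.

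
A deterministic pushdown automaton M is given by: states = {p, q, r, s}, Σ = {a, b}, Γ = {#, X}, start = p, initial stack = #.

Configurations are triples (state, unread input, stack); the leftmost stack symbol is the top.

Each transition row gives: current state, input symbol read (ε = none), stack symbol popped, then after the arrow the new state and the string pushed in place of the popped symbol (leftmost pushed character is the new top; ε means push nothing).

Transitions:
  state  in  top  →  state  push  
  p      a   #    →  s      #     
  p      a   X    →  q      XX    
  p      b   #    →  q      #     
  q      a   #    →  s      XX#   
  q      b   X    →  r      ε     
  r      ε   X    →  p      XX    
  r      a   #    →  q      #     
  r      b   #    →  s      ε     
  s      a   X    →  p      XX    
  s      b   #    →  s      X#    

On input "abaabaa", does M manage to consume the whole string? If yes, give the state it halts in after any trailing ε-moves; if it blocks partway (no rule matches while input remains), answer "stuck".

(p, abaabaa, #) ⊢ (s, baabaa, #) ⊢ (s, aabaa, X#) ⊢ (p, abaa, XX#) ⊢ (q, baa, XXX#) ⊢ (r, aa, XX#) ⊢ (p, aa, XXX#) ⊢ (q, a, XXXX#)
No transition for (q, a, top X); M blocks with input a remaining.

stuck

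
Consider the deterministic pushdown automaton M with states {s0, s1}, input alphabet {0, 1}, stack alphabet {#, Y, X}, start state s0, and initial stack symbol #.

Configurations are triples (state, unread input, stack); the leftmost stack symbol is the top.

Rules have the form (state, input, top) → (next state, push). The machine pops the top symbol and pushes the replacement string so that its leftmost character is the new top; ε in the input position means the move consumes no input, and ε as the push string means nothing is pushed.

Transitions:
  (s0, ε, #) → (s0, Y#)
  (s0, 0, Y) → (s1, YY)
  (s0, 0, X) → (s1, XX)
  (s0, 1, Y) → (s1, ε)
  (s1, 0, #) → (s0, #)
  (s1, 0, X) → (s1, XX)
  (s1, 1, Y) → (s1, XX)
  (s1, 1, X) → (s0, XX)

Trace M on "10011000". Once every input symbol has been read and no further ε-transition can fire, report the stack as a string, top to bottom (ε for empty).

XXXXXXY#

(s0, 10011000, #)
  ε-move, top #: go to s0, push Y# → (s0, 10011000, Y#)
  read 1, top Y: go to s1, push ε → (s1, 0011000, #)
  read 0, top #: go to s0, push # → (s0, 011000, #)
  ε-move, top #: go to s0, push Y# → (s0, 011000, Y#)
  read 0, top Y: go to s1, push YY → (s1, 11000, YY#)
  read 1, top Y: go to s1, push XX → (s1, 1000, XXY#)
  read 1, top X: go to s0, push XX → (s0, 000, XXXY#)
  read 0, top X: go to s1, push XX → (s1, 00, XXXXY#)
  read 0, top X: go to s1, push XX → (s1, 0, XXXXXY#)
  read 0, top X: go to s1, push XX → (s1, ε, XXXXXXY#)
All input consumed in state s1 with stack XXXXXXY#.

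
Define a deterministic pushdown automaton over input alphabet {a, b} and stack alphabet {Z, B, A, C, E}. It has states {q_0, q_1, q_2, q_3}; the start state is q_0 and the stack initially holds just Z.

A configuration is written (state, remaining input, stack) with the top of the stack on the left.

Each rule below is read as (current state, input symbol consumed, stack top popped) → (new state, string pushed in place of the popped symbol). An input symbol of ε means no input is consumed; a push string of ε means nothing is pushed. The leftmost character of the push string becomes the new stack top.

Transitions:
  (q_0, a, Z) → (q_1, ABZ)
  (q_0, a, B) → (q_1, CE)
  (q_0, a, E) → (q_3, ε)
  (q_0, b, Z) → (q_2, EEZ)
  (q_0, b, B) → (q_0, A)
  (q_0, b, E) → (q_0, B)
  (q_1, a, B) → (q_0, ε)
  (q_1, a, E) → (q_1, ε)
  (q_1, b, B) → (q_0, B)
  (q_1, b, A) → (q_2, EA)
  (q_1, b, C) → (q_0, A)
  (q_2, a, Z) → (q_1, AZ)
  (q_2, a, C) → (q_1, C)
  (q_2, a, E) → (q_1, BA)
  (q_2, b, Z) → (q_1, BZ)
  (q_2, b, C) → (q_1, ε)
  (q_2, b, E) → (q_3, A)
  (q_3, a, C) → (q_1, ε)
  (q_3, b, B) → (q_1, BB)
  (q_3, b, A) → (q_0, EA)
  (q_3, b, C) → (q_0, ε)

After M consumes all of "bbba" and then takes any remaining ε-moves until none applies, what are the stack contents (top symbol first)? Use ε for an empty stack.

(q_0, bbba, Z)
  read b, top Z: go to q_2, push EEZ → (q_2, bba, EEZ)
  read b, top E: go to q_3, push A → (q_3, ba, AEZ)
  read b, top A: go to q_0, push EA → (q_0, a, EAEZ)
  read a, top E: go to q_3, push ε → (q_3, ε, AEZ)
All input consumed in state q_3 with stack AEZ.

AEZ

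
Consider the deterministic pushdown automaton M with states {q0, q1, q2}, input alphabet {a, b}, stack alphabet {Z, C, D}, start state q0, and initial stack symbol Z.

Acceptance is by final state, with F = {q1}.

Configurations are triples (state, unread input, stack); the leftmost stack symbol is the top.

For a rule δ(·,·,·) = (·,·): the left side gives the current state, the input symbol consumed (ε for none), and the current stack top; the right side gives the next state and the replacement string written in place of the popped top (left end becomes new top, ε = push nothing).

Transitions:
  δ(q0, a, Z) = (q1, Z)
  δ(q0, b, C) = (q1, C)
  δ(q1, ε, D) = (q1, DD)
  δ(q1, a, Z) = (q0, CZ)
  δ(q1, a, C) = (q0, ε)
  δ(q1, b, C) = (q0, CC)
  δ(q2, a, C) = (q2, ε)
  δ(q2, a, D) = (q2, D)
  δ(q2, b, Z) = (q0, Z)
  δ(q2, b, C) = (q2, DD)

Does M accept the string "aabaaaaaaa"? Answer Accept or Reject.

Reject

(q0, aabaaaaaaa, Z)
  read a, top Z: go to q1, push Z → (q1, abaaaaaaa, Z)
  read a, top Z: go to q0, push CZ → (q0, baaaaaaa, CZ)
  read b, top C: go to q1, push C → (q1, aaaaaaa, CZ)
  read a, top C: go to q0, push ε → (q0, aaaaaa, Z)
  read a, top Z: go to q1, push Z → (q1, aaaaa, Z)
  read a, top Z: go to q0, push CZ → (q0, aaaa, CZ)
No transition applies at (q0, aaaa, CZ); input not fully consumed.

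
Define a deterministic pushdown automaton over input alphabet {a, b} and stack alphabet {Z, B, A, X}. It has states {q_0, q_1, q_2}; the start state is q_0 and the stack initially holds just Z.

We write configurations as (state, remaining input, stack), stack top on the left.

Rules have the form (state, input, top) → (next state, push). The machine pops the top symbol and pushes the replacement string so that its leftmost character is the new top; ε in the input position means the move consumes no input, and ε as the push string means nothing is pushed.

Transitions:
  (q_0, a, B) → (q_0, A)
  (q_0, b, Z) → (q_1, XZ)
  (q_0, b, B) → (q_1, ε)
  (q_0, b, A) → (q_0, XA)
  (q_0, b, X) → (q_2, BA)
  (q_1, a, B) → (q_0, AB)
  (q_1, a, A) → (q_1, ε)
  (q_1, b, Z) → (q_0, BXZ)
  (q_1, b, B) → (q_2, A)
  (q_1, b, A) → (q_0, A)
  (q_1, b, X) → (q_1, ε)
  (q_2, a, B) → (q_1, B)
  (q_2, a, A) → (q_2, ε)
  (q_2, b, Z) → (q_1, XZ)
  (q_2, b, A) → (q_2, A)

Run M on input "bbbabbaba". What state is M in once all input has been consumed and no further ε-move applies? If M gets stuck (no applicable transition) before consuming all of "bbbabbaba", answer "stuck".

(q_0, bbbabbaba, Z)
  read b, top Z: go to q_1, push XZ → (q_1, bbabbaba, XZ)
  read b, top X: go to q_1, push ε → (q_1, babbaba, Z)
  read b, top Z: go to q_0, push BXZ → (q_0, abbaba, BXZ)
  read a, top B: go to q_0, push A → (q_0, bbaba, AXZ)
  read b, top A: go to q_0, push XA → (q_0, baba, XAXZ)
  read b, top X: go to q_2, push BA → (q_2, aba, BAAXZ)
  read a, top B: go to q_1, push B → (q_1, ba, BAAXZ)
  read b, top B: go to q_2, push A → (q_2, a, AAAXZ)
  read a, top A: go to q_2, push ε → (q_2, ε, AAXZ)
All input consumed; M is in state q_2.

q_2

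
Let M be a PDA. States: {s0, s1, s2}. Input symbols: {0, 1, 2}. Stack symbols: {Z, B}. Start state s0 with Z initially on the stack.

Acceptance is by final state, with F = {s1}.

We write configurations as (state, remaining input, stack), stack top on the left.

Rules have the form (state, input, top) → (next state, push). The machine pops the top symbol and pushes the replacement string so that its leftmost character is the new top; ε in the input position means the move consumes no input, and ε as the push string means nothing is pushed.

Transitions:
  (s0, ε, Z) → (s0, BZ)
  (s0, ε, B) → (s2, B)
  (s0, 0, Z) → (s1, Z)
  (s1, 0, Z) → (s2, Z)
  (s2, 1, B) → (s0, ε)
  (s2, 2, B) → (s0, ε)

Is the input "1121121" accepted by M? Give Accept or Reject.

Reject

No computation consumes all input and reaches a final state.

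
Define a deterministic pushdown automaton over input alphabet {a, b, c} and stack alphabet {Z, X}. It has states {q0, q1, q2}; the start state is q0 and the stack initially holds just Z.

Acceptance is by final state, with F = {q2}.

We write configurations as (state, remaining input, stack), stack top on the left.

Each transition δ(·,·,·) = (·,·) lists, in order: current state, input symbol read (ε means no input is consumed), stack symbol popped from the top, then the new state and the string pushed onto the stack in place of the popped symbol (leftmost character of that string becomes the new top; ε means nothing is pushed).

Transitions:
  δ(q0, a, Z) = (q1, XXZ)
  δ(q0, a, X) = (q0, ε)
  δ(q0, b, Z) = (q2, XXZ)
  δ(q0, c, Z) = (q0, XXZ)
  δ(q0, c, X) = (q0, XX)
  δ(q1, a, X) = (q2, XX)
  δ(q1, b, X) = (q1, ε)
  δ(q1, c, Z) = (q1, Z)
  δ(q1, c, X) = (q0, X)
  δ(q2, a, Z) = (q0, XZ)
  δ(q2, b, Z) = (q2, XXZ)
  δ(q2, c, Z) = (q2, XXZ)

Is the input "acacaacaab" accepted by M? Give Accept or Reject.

(q0, acacaacaab, Z)
  read a, top Z: go to q1, push XXZ → (q1, cacaacaab, XXZ)
  read c, top X: go to q0, push X → (q0, acaacaab, XXZ)
  read a, top X: go to q0, push ε → (q0, caacaab, XZ)
  read c, top X: go to q0, push XX → (q0, aacaab, XXZ)
  read a, top X: go to q0, push ε → (q0, acaab, XZ)
  read a, top X: go to q0, push ε → (q0, caab, Z)
  read c, top Z: go to q0, push XXZ → (q0, aab, XXZ)
  read a, top X: go to q0, push ε → (q0, ab, XZ)
  read a, top X: go to q0, push ε → (q0, b, Z)
  read b, top Z: go to q2, push XXZ → (q2, ε, XXZ)
All input consumed; state q2 ∈ F.

Accept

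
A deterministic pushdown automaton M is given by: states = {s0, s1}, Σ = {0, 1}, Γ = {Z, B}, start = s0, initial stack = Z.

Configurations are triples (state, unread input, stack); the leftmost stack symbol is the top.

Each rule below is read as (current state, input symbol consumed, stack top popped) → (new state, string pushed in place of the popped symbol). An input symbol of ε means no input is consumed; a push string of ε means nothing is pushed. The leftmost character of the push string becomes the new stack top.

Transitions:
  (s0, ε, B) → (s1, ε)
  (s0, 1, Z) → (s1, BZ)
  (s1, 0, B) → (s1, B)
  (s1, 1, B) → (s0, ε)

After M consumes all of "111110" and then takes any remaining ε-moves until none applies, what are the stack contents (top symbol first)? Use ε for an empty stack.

BZ

(s0, 111110, Z)
  read 1, top Z: go to s1, push BZ → (s1, 11110, BZ)
  read 1, top B: go to s0, push ε → (s0, 1110, Z)
  read 1, top Z: go to s1, push BZ → (s1, 110, BZ)
  read 1, top B: go to s0, push ε → (s0, 10, Z)
  read 1, top Z: go to s1, push BZ → (s1, 0, BZ)
  read 0, top B: go to s1, push B → (s1, ε, BZ)
All input consumed in state s1 with stack BZ.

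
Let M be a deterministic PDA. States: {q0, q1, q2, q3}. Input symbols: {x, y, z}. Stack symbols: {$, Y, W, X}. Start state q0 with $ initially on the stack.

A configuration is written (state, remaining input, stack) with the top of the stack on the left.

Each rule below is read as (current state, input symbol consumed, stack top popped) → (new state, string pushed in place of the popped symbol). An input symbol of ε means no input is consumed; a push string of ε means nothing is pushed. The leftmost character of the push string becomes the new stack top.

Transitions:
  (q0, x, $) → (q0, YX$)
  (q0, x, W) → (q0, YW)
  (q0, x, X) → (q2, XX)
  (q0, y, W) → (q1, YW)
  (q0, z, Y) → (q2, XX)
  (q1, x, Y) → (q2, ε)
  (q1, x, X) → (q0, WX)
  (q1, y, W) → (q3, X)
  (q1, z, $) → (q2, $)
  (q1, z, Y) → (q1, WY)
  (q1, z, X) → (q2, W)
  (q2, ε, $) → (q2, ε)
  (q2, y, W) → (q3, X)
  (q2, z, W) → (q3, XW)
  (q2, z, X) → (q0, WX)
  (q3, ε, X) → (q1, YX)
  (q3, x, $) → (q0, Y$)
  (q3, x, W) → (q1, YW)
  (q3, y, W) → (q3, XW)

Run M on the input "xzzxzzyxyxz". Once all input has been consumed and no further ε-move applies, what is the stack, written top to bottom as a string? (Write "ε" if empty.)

(q0, xzzxzzyxyxz, $)
  read x, top $: go to q0, push YX$ → (q0, zzxzzyxyxz, YX$)
  read z, top Y: go to q2, push XX → (q2, zxzzyxyxz, XXX$)
  read z, top X: go to q0, push WX → (q0, xzzyxyxz, WXXX$)
  read x, top W: go to q0, push YW → (q0, zzyxyxz, YWXXX$)
  read z, top Y: go to q2, push XX → (q2, zyxyxz, XXWXXX$)
  read z, top X: go to q0, push WX → (q0, yxyxz, WXXWXXX$)
  read y, top W: go to q1, push YW → (q1, xyxz, YWXXWXXX$)
  read x, top Y: go to q2, push ε → (q2, yxz, WXXWXXX$)
  read y, top W: go to q3, push X → (q3, xz, XXXWXXX$)
  ε-move, top X: go to q1, push YX → (q1, xz, YXXXWXXX$)
  read x, top Y: go to q2, push ε → (q2, z, XXXWXXX$)
  read z, top X: go to q0, push WX → (q0, ε, WXXXWXXX$)
All input consumed in state q0 with stack WXXXWXXX$.

WXXXWXXX$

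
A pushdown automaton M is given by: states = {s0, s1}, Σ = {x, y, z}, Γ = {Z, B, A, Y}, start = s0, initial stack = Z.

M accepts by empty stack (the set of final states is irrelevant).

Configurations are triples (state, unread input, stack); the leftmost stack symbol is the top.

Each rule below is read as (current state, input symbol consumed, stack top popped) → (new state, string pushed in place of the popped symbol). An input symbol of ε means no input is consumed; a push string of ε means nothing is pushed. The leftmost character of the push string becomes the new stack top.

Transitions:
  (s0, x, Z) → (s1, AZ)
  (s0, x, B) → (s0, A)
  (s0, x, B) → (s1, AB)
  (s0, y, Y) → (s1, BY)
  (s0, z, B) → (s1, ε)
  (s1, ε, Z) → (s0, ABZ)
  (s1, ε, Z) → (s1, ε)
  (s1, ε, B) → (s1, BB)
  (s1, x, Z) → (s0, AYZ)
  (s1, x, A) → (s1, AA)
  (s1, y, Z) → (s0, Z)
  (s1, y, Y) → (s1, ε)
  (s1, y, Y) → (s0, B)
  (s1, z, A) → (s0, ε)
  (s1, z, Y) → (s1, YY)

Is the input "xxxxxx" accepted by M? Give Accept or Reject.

Reject

No computation consumes all input and empties the stack.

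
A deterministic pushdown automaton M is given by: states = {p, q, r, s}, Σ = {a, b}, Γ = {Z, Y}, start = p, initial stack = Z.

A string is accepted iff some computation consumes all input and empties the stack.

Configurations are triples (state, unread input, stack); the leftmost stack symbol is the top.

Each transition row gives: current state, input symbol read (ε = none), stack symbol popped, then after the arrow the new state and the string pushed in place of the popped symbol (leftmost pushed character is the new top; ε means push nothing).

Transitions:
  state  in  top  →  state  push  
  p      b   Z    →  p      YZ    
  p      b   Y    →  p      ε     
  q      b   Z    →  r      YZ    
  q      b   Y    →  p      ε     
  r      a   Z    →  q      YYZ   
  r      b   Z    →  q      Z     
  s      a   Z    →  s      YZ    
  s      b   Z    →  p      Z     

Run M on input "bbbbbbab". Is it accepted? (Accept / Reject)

Reject

(p, bbbbbbab, Z)
  read b, top Z: go to p, push YZ → (p, bbbbbab, YZ)
  read b, top Y: go to p, push ε → (p, bbbbab, Z)
  read b, top Z: go to p, push YZ → (p, bbbab, YZ)
  read b, top Y: go to p, push ε → (p, bbab, Z)
  read b, top Z: go to p, push YZ → (p, bab, YZ)
  read b, top Y: go to p, push ε → (p, ab, Z)
No transition applies at (p, ab, Z); input not fully consumed.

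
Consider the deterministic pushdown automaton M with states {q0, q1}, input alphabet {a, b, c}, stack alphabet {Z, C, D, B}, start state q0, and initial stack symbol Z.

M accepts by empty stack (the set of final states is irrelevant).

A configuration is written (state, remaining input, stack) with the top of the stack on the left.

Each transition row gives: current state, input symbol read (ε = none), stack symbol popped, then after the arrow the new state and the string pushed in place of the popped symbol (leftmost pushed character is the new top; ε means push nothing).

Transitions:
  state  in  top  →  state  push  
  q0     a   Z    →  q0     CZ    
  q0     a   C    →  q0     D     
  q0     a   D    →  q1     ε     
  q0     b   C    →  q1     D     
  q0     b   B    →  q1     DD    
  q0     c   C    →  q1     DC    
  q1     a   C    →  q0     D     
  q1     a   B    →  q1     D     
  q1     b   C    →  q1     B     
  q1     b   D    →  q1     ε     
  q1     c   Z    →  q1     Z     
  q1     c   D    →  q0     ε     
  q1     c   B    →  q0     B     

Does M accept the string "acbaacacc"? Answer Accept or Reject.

Reject

(q0, acbaacacc, Z)
  read a, top Z: go to q0, push CZ → (q0, cbaacacc, CZ)
  read c, top C: go to q1, push DC → (q1, baacacc, DCZ)
  read b, top D: go to q1, push ε → (q1, aacacc, CZ)
  read a, top C: go to q0, push D → (q0, acacc, DZ)
  read a, top D: go to q1, push ε → (q1, cacc, Z)
  read c, top Z: go to q1, push Z → (q1, acc, Z)
No transition applies at (q1, acc, Z); input not fully consumed.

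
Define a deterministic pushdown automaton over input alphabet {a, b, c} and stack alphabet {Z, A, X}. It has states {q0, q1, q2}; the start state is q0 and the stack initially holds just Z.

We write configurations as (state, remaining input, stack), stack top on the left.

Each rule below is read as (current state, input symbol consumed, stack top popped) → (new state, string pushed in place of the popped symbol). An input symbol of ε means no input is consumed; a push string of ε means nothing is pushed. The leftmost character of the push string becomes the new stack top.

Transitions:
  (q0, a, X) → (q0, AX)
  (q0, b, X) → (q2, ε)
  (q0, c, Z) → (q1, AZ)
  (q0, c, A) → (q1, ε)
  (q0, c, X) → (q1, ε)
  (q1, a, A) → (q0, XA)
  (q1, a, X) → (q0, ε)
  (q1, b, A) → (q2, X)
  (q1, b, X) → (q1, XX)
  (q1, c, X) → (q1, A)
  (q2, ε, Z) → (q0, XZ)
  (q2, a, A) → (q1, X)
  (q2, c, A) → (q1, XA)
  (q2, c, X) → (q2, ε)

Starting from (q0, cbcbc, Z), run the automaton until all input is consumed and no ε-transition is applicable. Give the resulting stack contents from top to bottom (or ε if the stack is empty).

(q0, cbcbc, Z)
  read c, top Z: go to q1, push AZ → (q1, bcbc, AZ)
  read b, top A: go to q2, push X → (q2, cbc, XZ)
  read c, top X: go to q2, push ε → (q2, bc, Z)
  ε-move, top Z: go to q0, push XZ → (q0, bc, XZ)
  read b, top X: go to q2, push ε → (q2, c, Z)
  ε-move, top Z: go to q0, push XZ → (q0, c, XZ)
  read c, top X: go to q1, push ε → (q1, ε, Z)
All input consumed in state q1 with stack Z.

Z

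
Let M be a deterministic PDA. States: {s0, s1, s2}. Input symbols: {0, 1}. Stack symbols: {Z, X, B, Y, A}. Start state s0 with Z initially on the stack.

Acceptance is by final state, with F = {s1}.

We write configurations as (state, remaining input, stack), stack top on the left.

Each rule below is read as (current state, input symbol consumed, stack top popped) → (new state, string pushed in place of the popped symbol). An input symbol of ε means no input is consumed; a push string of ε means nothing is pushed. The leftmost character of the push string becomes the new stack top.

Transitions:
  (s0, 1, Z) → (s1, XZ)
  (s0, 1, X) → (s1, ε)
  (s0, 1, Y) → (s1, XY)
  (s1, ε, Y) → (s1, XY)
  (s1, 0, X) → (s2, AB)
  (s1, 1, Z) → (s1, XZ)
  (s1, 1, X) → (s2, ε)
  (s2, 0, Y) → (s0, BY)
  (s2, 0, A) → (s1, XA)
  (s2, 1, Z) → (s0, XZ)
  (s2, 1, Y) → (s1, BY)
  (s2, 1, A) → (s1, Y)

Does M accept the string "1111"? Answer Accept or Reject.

(s0, 1111, Z)
  read 1, top Z: go to s1, push XZ → (s1, 111, XZ)
  read 1, top X: go to s2, push ε → (s2, 11, Z)
  read 1, top Z: go to s0, push XZ → (s0, 1, XZ)
  read 1, top X: go to s1, push ε → (s1, ε, Z)
All input consumed; state s1 ∈ F.

Accept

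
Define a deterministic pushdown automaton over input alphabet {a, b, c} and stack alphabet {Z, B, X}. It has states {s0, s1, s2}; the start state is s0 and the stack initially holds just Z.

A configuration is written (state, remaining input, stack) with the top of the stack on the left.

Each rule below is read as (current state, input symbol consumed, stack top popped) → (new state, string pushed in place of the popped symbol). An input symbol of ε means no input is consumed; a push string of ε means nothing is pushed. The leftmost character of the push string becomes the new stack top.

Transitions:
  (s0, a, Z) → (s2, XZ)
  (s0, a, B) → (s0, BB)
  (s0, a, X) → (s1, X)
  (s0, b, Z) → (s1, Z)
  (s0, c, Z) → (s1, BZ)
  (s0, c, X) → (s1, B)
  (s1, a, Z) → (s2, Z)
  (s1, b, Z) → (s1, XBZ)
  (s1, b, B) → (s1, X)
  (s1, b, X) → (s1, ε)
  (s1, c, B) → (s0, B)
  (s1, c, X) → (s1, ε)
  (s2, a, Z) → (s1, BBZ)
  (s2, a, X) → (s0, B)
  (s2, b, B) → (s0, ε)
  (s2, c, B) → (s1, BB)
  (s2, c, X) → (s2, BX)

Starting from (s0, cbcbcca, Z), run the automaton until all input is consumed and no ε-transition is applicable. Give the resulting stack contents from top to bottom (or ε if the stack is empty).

BBZ

(s0, cbcbcca, Z)
  read c, top Z: go to s1, push BZ → (s1, bcbcca, BZ)
  read b, top B: go to s1, push X → (s1, cbcca, XZ)
  read c, top X: go to s1, push ε → (s1, bcca, Z)
  read b, top Z: go to s1, push XBZ → (s1, cca, XBZ)
  read c, top X: go to s1, push ε → (s1, ca, BZ)
  read c, top B: go to s0, push B → (s0, a, BZ)
  read a, top B: go to s0, push BB → (s0, ε, BBZ)
All input consumed in state s0 with stack BBZ.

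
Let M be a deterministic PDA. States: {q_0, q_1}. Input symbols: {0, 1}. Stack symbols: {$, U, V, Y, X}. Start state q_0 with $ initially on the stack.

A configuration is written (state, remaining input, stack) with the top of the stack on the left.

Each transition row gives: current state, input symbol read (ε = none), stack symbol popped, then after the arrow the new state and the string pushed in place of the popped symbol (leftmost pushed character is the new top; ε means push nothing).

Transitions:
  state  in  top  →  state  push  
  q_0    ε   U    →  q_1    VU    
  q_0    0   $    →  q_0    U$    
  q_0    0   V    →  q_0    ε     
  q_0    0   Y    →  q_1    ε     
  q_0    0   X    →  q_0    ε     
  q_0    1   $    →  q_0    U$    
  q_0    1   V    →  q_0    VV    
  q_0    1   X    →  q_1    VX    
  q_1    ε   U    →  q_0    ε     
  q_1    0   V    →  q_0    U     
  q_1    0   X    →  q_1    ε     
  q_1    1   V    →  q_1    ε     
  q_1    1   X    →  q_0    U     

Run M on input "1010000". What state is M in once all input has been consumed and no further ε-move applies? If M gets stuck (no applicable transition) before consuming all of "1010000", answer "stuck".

q_1

(q_0, 1010000, $)
  read 1, top $: go to q_0, push U$ → (q_0, 010000, U$)
  ε-move, top U: go to q_1, push VU → (q_1, 010000, VU$)
  read 0, top V: go to q_0, push U → (q_0, 10000, UU$)
  ε-move, top U: go to q_1, push VU → (q_1, 10000, VUU$)
  read 1, top V: go to q_1, push ε → (q_1, 0000, UU$)
  ε-move, top U: go to q_0, push ε → (q_0, 0000, U$)
  ε-move, top U: go to q_1, push VU → (q_1, 0000, VU$)
  read 0, top V: go to q_0, push U → (q_0, 000, UU$)
  ε-move, top U: go to q_1, push VU → (q_1, 000, VUU$)
  read 0, top V: go to q_0, push U → (q_0, 00, UUU$)
  ε-move, top U: go to q_1, push VU → (q_1, 00, VUUU$)
  read 0, top V: go to q_0, push U → (q_0, 0, UUUU$)
  ε-move, top U: go to q_1, push VU → (q_1, 0, VUUUU$)
  read 0, top V: go to q_0, push U → (q_0, ε, UUUUU$)
  ε-move, top U: go to q_1, push VU → (q_1, ε, VUUUUU$)
All input consumed; M is in state q_1.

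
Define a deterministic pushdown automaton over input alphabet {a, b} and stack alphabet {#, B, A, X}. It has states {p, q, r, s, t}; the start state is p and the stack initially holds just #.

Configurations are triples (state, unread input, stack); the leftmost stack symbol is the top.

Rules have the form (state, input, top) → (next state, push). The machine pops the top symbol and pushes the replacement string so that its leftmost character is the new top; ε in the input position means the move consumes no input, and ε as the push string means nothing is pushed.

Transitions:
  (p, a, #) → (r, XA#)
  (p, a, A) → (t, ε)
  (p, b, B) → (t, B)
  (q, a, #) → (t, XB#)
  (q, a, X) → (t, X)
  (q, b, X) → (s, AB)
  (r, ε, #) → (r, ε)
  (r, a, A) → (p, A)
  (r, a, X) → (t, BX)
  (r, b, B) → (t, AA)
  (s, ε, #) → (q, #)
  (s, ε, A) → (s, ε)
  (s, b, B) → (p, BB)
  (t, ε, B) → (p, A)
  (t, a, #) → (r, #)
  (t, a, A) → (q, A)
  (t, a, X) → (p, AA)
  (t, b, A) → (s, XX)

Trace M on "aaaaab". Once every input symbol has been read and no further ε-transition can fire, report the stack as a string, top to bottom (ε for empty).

(p, aaaaab, #)
  read a, top #: go to r, push XA# → (r, aaaab, XA#)
  read a, top X: go to t, push BX → (t, aaab, BXA#)
  ε-move, top B: go to p, push A → (p, aaab, AXA#)
  read a, top A: go to t, push ε → (t, aab, XA#)
  read a, top X: go to p, push AA → (p, ab, AAA#)
  read a, top A: go to t, push ε → (t, b, AA#)
  read b, top A: go to s, push XX → (s, ε, XXA#)
All input consumed in state s with stack XXA#.

XXA#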